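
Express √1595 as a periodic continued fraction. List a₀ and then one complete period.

a₀ = ⌊√1595⌋ = 39.
With m₀=0, d₀=1 and mₖ₊₁ = dₖaₖ − mₖ, dₖ₊₁ = (n − mₖ₊₁²)/dₖ, aₖ₊₁ = ⌊(a₀+mₖ₊₁)/dₖ₊₁⌋:
  k=1: m=39, d=74, a=1
  k=2: m=35, d=5, a=14
  k=3: m=35, d=74, a=1
  k=4: m=39, d=1, a=78
d=1 and a=2a₀=78 at k=4, so the next step gives (m, d) = (39, 74) again — its k=1 value — and the period has length 4.

[39; 1, 14, 1, 78]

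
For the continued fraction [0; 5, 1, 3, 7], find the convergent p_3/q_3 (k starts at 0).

Using pₖ = aₖpₖ₋₁ + pₖ₋₂, qₖ = aₖqₖ₋₁ + qₖ₋₂ (with p₋₁=1, p₋₂=0, q₋₁=0, q₋₂=1):
  k=0: a=0, p=0, q=1
  k=1: a=5, p=1, q=5
  k=2: a=1, p=1, q=6
  k=3: a=3, p=4, q=23

4/23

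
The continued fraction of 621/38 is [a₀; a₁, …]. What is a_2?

1

621 = 16·38 + 13   →  a_0 = 16
38 = 2·13 + 12   →  a_1 = 2
13 = 1·12 + 1   →  a_2 = 1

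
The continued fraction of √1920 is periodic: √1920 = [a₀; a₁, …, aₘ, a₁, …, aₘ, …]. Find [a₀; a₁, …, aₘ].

a₀ = ⌊√1920⌋ = 43.
With m₀=0, d₀=1 and mₖ₊₁ = dₖaₖ − mₖ, dₖ₊₁ = (n − mₖ₊₁²)/dₖ, aₖ₊₁ = ⌊(a₀+mₖ₊₁)/dₖ₊₁⌋:
  k=1: m=43, d=71, a=1
  k=2: m=28, d=16, a=4
  k=3: m=36, d=39, a=2
  k=4: m=42, d=4, a=21
  k=5: m=42, d=39, a=2
  k=6: m=36, d=16, a=4
  k=7: m=28, d=71, a=1
  k=8: m=43, d=1, a=86
d=1 and a=2a₀=86 at k=8, so the next step gives (m, d) = (43, 71) again — its k=1 value — and the period has length 8.

[43; 1, 4, 2, 21, 2, 4, 1, 86]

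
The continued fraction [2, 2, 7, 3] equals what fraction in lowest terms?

116/47

Using pₖ = aₖpₖ₋₁ + pₖ₋₂ and qₖ = aₖqₖ₋₁ + qₖ₋₂:
  k=0: a=2, p=2, q=1
  k=1: a=2, p=5, q=2
  k=2: a=7, p=37, q=15
  k=3: a=3, p=116, q=47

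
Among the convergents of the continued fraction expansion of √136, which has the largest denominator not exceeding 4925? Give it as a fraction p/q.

55499/4759

√136 = [11; 1, 1, 1, 22, …] (period length 4).
Convergents:
  p_0/q_0 = 11/1
  p_1/q_1 = 12/1
  p_2/q_2 = 23/2
  p_3/q_3 = 35/3
  p_4/q_4 = 793/68
  p_5/q_5 = 828/71
  p_6/q_6 = 1621/139
  p_7/q_7 = 2449/210
  p_8/q_8 = 55499/4759
  p_9/q_9 = 57948/4969
q_8 = 4759 ≤ 4925 < 4969 = q_9, so the answer is 55499/4759.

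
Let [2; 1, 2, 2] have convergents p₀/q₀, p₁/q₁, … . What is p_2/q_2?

Using pₖ = aₖpₖ₋₁ + pₖ₋₂, qₖ = aₖqₖ₋₁ + qₖ₋₂ (with p₋₁=1, p₋₂=0, q₋₁=0, q₋₂=1):
  k=0: a=2, p=2, q=1
  k=1: a=1, p=3, q=1
  k=2: a=2, p=8, q=3

8/3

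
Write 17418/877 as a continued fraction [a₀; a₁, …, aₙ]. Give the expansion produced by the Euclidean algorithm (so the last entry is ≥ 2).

[19; 1, 6, 5, 3, 3, 2]

17418 = 19·877 + 755
877 = 1·755 + 122
755 = 6·122 + 23
122 = 5·23 + 7
23 = 3·7 + 2
7 = 3·2 + 1
2 = 2·1 + 0  (stop)
So 17418/877 = [19; 1, 6, 5, 3, 3, 2].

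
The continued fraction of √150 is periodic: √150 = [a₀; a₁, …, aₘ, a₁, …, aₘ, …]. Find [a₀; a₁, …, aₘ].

a₀ = ⌊√150⌋ = 12.
With m₀=0, d₀=1 and mₖ₊₁ = dₖaₖ − mₖ, dₖ₊₁ = (n − mₖ₊₁²)/dₖ, aₖ₊₁ = ⌊(a₀+mₖ₊₁)/dₖ₊₁⌋:
  k=1: m=12, d=6, a=4
  k=2: m=12, d=1, a=24
d=1 and a=2a₀=24 at k=2, so the next step gives (m, d) = (12, 6) again — its k=1 value — and the period has length 2.

[12; 4, 24]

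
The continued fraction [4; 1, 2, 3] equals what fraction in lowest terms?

Fold from the inside: start with 3/1.
  2 + 1/3 = 7/3
  1 + 3/7 = 10/7
  4 + 7/10 = 47/10

47/10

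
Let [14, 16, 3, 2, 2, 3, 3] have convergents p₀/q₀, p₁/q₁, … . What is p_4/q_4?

3895/277

Using pₖ = aₖpₖ₋₁ + pₖ₋₂, qₖ = aₖqₖ₋₁ + qₖ₋₂ (with p₋₁=1, p₋₂=0, q₋₁=0, q₋₂=1):
  k=0: a=14, p=14, q=1
  k=1: a=16, p=225, q=16
  k=2: a=3, p=689, q=49
  k=3: a=2, p=1603, q=114
  k=4: a=2, p=3895, q=277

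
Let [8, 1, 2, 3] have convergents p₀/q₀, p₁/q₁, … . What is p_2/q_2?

Using pₖ = aₖpₖ₋₁ + pₖ₋₂, qₖ = aₖqₖ₋₁ + qₖ₋₂ (with p₋₁=1, p₋₂=0, q₋₁=0, q₋₂=1):
  k=0: a=8, p=8, q=1
  k=1: a=1, p=9, q=1
  k=2: a=2, p=26, q=3

26/3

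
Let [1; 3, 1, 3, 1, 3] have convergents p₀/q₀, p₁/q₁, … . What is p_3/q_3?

19/15

Using pₖ = aₖpₖ₋₁ + pₖ₋₂, qₖ = aₖqₖ₋₁ + qₖ₋₂ (with p₋₁=1, p₋₂=0, q₋₁=0, q₋₂=1):
  k=0: a=1, p=1, q=1
  k=1: a=3, p=4, q=3
  k=2: a=1, p=5, q=4
  k=3: a=3, p=19, q=15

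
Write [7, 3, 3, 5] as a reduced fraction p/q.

Fold from the inside: start with 5/1.
  3 + 1/5 = 16/5
  3 + 5/16 = 53/16
  7 + 16/53 = 387/53

387/53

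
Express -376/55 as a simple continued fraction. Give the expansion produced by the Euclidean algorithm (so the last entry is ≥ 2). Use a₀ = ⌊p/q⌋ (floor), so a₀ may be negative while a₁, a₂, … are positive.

[-7; 6, 9]

-376 = -7*55 + 9
55 = 6*9 + 1
9 = 9*1 + 0  (stop)
So -376/55 = [-7; 6, 9].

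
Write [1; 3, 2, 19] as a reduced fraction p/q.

Fold from the inside: start with 19/1.
  2 + 1/19 = 39/19
  3 + 19/39 = 136/39
  1 + 39/136 = 175/136

175/136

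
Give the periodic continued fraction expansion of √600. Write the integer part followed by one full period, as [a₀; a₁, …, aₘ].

[24; 2, 48]

a₀ = ⌊√600⌋ = 24.
With m₀=0, d₀=1 and mₖ₊₁ = dₖaₖ − mₖ, dₖ₊₁ = (n − mₖ₊₁²)/dₖ, aₖ₊₁ = ⌊(a₀+mₖ₊₁)/dₖ₊₁⌋:
  k=1: m=24, d=24, a=2
  k=2: m=24, d=1, a=48
d=1 and a=2a₀=48 at k=2, so the next step gives (m, d) = (24, 24) again — its k=1 value — and the period has length 2.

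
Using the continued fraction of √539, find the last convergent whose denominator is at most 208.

√539 = [23; 4, 1, 1, 1, 1, 1, 4, 46, …] (period length 8).
Convergents:
  p_0/q_0 = 23/1
  p_1/q_1 = 93/4
  p_2/q_2 = 116/5
  p_3/q_3 = 209/9
  p_4/q_4 = 325/14
  p_5/q_5 = 534/23
  p_6/q_6 = 859/37
  p_7/q_7 = 3970/171
  p_8/q_8 = 183479/7903
q_7 = 171 ≤ 208 < 7903 = q_8, so the answer is 3970/171.

3970/171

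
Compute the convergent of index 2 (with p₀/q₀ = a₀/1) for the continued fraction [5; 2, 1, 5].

Using pₖ = aₖpₖ₋₁ + pₖ₋₂, qₖ = aₖqₖ₋₁ + qₖ₋₂ (with p₋₁=1, p₋₂=0, q₋₁=0, q₋₂=1):
  k=0: a=5, p=5, q=1
  k=1: a=2, p=11, q=2
  k=2: a=1, p=16, q=3

16/3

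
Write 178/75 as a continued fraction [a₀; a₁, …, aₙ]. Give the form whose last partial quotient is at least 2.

[2; 2, 1, 2, 9]

178 = 2*75 + 28
75 = 2*28 + 19
28 = 1*19 + 9
19 = 2*9 + 1
9 = 9*1 + 0  (stop)
So 178/75 = [2; 2, 1, 2, 9].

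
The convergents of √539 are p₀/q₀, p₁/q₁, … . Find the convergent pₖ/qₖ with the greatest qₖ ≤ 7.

116/5

√539 = [23; 4, 1, 1, 1, 1, 1, 4, 46, …] (period length 8).
Convergents:
  p_0/q_0 = 23/1
  p_1/q_1 = 93/4
  p_2/q_2 = 116/5
  p_3/q_3 = 209/9
q_2 = 5 ≤ 7 < 9 = q_3, so the answer is 116/5.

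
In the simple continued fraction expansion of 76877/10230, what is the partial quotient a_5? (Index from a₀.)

14

76877 = 7·10230 + 5267   →  a_0 = 7
10230 = 1·5267 + 4963   →  a_1 = 1
5267 = 1·4963 + 304   →  a_2 = 1
4963 = 16·304 + 99   →  a_3 = 16
304 = 3·99 + 7   →  a_4 = 3
99 = 14·7 + 1   →  a_5 = 14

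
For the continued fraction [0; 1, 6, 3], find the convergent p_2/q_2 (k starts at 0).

6/7

Using pₖ = aₖpₖ₋₁ + pₖ₋₂, qₖ = aₖqₖ₋₁ + qₖ₋₂ (with p₋₁=1, p₋₂=0, q₋₁=0, q₋₂=1):
  k=0: a=0, p=0, q=1
  k=1: a=1, p=1, q=1
  k=2: a=6, p=6, q=7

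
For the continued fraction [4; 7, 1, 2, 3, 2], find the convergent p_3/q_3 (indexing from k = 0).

Using pₖ = aₖpₖ₋₁ + pₖ₋₂, qₖ = aₖqₖ₋₁ + qₖ₋₂ (with p₋₁=1, p₋₂=0, q₋₁=0, q₋₂=1):
  k=0: a=4, p=4, q=1
  k=1: a=7, p=29, q=7
  k=2: a=1, p=33, q=8
  k=3: a=2, p=95, q=23

95/23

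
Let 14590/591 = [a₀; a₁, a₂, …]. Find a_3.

5

14590 = 24·591 + 406   →  a_0 = 24
591 = 1·406 + 185   →  a_1 = 1
406 = 2·185 + 36   →  a_2 = 2
185 = 5·36 + 5   →  a_3 = 5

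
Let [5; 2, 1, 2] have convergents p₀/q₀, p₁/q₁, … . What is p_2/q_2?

Using pₖ = aₖpₖ₋₁ + pₖ₋₂, qₖ = aₖqₖ₋₁ + qₖ₋₂ (with p₋₁=1, p₋₂=0, q₋₁=0, q₋₂=1):
  k=0: a=5, p=5, q=1
  k=1: a=2, p=11, q=2
  k=2: a=1, p=16, q=3

16/3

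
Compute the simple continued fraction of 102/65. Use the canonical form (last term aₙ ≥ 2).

102 = 1*65 + 37
65 = 1*37 + 28
37 = 1*28 + 9
28 = 3*9 + 1
9 = 9*1 + 0  (stop)
So 102/65 = [1; 1, 1, 3, 9].

[1; 1, 1, 3, 9]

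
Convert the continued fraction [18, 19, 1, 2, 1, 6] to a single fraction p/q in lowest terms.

9621/533

Using pₖ = aₖpₖ₋₁ + pₖ₋₂ and qₖ = aₖqₖ₋₁ + qₖ₋₂:
  k=0: a=18, p=18, q=1
  k=1: a=19, p=343, q=19
  k=2: a=1, p=361, q=20
  k=3: a=2, p=1065, q=59
  k=4: a=1, p=1426, q=79
  k=5: a=6, p=9621, q=533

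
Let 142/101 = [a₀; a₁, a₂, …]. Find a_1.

142 = 1·101 + 41   →  a_0 = 1
101 = 2·41 + 19   →  a_1 = 2

2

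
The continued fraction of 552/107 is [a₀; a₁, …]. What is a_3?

552 = 5·107 + 17   →  a_0 = 5
107 = 6·17 + 5   →  a_1 = 6
17 = 3·5 + 2   →  a_2 = 3
5 = 2·2 + 1   →  a_3 = 2

2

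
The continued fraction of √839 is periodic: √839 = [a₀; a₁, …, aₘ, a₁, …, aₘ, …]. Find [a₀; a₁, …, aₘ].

a₀ = ⌊√839⌋ = 28.
With m₀=0, d₀=1 and mₖ₊₁ = dₖaₖ − mₖ, dₖ₊₁ = (n − mₖ₊₁²)/dₖ, aₖ₊₁ = ⌊(a₀+mₖ₊₁)/dₖ₊₁⌋:
  k=1: m=28, d=55, a=1
  k=2: m=27, d=2, a=27
  k=3: m=27, d=55, a=1
  k=4: m=28, d=1, a=56
d=1 and a=2a₀=56 at k=4, so the next step gives (m, d) = (28, 55) again — its k=1 value — and the period has length 4.

[28; 1, 27, 1, 56]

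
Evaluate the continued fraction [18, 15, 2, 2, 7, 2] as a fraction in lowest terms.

21985/1217

Using pₖ = aₖpₖ₋₁ + pₖ₋₂ and qₖ = aₖqₖ₋₁ + qₖ₋₂:
  k=0: a=18, p=18, q=1
  k=1: a=15, p=271, q=15
  k=2: a=2, p=560, q=31
  k=3: a=2, p=1391, q=77
  k=4: a=7, p=10297, q=570
  k=5: a=2, p=21985, q=1217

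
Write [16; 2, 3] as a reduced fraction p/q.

Using pₖ = aₖpₖ₋₁ + pₖ₋₂ and qₖ = aₖqₖ₋₁ + qₖ₋₂:
  k=0: a=16, p=16, q=1
  k=1: a=2, p=33, q=2
  k=2: a=3, p=115, q=7

115/7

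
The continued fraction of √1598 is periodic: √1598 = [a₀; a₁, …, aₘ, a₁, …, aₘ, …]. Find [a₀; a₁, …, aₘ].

[39; 1, 38, 1, 78]

a₀ = ⌊√1598⌋ = 39.
With m₀=0, d₀=1 and mₖ₊₁ = dₖaₖ − mₖ, dₖ₊₁ = (n − mₖ₊₁²)/dₖ, aₖ₊₁ = ⌊(a₀+mₖ₊₁)/dₖ₊₁⌋:
  k=1: m=39, d=77, a=1
  k=2: m=38, d=2, a=38
  k=3: m=38, d=77, a=1
  k=4: m=39, d=1, a=78
d=1 and a=2a₀=78 at k=4, so the next step gives (m, d) = (39, 77) again — its k=1 value — and the period has length 4.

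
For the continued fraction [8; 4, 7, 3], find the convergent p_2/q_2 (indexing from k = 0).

239/29

Using pₖ = aₖpₖ₋₁ + pₖ₋₂, qₖ = aₖqₖ₋₁ + qₖ₋₂ (with p₋₁=1, p₋₂=0, q₋₁=0, q₋₂=1):
  k=0: a=8, p=8, q=1
  k=1: a=4, p=33, q=4
  k=2: a=7, p=239, q=29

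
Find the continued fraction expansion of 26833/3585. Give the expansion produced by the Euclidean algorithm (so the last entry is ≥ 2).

26833 = 7*3585 + 1738
3585 = 2*1738 + 109
1738 = 15*109 + 103
109 = 1*103 + 6
103 = 17*6 + 1
6 = 6*1 + 0  (stop)
So 26833/3585 = [7; 2, 15, 1, 17, 6].

[7; 2, 15, 1, 17, 6]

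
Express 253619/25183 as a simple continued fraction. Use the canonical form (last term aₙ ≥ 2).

253619 = 10·25183 + 1789
25183 = 14·1789 + 137
1789 = 13·137 + 8
137 = 17·8 + 1
8 = 8·1 + 0  (stop)
So 253619/25183 = [10; 14, 13, 17, 8].

[10; 14, 13, 17, 8]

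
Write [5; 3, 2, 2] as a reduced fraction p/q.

Fold from the inside: start with 2/1.
  2 + 1/2 = 5/2
  3 + 2/5 = 17/5
  5 + 5/17 = 90/17

90/17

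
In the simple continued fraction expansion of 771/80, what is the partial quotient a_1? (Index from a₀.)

1

771 = 9·80 + 51   →  a_0 = 9
80 = 1·51 + 29   →  a_1 = 1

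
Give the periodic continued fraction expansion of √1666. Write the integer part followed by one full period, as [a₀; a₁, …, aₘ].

[40; 1, 4, 2, 4, 1, 80]

a₀ = ⌊√1666⌋ = 40.
With m₀=0, d₀=1 and mₖ₊₁ = dₖaₖ − mₖ, dₖ₊₁ = (n − mₖ₊₁²)/dₖ, aₖ₊₁ = ⌊(a₀+mₖ₊₁)/dₖ₊₁⌋:
  k=1: m=40, d=66, a=1
  k=2: m=26, d=15, a=4
  k=3: m=34, d=34, a=2
  k=4: m=34, d=15, a=4
  k=5: m=26, d=66, a=1
  k=6: m=40, d=1, a=80
d=1 and a=2a₀=80 at k=6, so the next step gives (m, d) = (40, 66) again — its k=1 value — and the period has length 6.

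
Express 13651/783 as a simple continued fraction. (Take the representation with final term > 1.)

[17; 2, 3, 3, 3, 10]

13651 = 17*783 + 340
783 = 2*340 + 103
340 = 3*103 + 31
103 = 3*31 + 10
31 = 3*10 + 1
10 = 10*1 + 0  (stop)
So 13651/783 = [17; 2, 3, 3, 3, 10].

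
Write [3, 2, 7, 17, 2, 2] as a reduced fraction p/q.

4559/1315

Using pₖ = aₖpₖ₋₁ + pₖ₋₂ and qₖ = aₖqₖ₋₁ + qₖ₋₂:
  k=0: a=3, p=3, q=1
  k=1: a=2, p=7, q=2
  k=2: a=7, p=52, q=15
  k=3: a=17, p=891, q=257
  k=4: a=2, p=1834, q=529
  k=5: a=2, p=4559, q=1315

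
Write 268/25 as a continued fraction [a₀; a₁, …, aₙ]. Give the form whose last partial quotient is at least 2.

[10; 1, 2, 1, 1, 3]

268 = 10×25 + 18
25 = 1×18 + 7
18 = 2×7 + 4
7 = 1×4 + 3
4 = 1×3 + 1
3 = 3×1 + 0  (stop)
So 268/25 = [10; 1, 2, 1, 1, 3].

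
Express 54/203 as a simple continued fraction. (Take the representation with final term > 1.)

54 = 0×203 + 54
203 = 3×54 + 41
54 = 1×41 + 13
41 = 3×13 + 2
13 = 6×2 + 1
2 = 2×1 + 0  (stop)
So 54/203 = [0; 3, 1, 3, 6, 2].

[0; 3, 1, 3, 6, 2]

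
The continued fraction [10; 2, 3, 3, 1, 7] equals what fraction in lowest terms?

2431/233

Using pₖ = aₖpₖ₋₁ + pₖ₋₂ and qₖ = aₖqₖ₋₁ + qₖ₋₂:
  k=0: a=10, p=10, q=1
  k=1: a=2, p=21, q=2
  k=2: a=3, p=73, q=7
  k=3: a=3, p=240, q=23
  k=4: a=1, p=313, q=30
  k=5: a=7, p=2431, q=233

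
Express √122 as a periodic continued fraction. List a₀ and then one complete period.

[11; 22]

a₀ = ⌊√122⌋ = 11.
With m₀=0, d₀=1 and mₖ₊₁ = dₖaₖ − mₖ, dₖ₊₁ = (n − mₖ₊₁²)/dₖ, aₖ₊₁ = ⌊(a₀+mₖ₊₁)/dₖ₊₁⌋:
  k=1: m=11, d=1, a=22
d=1 and a=2a₀=22 at k=1, so the next step gives (m, d) = (11, 1) again — its k=1 value — and the period has length 1.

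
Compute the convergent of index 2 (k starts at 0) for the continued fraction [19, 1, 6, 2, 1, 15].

Using pₖ = aₖpₖ₋₁ + pₖ₋₂, qₖ = aₖqₖ₋₁ + qₖ₋₂ (with p₋₁=1, p₋₂=0, q₋₁=0, q₋₂=1):
  k=0: a=19, p=19, q=1
  k=1: a=1, p=20, q=1
  k=2: a=6, p=139, q=7

139/7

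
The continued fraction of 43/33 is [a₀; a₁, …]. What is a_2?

3

43 = 1·33 + 10   →  a_0 = 1
33 = 3·10 + 3   →  a_1 = 3
10 = 3·3 + 1   →  a_2 = 3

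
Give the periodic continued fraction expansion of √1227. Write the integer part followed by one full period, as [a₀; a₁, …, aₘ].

a₀ = ⌊√1227⌋ = 35.

[35; 35, 70]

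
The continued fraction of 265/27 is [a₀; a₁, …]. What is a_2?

265 = 9·27 + 22   →  a_0 = 9
27 = 1·22 + 5   →  a_1 = 1
22 = 4·5 + 2   →  a_2 = 4

4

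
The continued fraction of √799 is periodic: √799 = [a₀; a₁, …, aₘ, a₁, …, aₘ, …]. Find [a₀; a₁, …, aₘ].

[28; 3, 1, 3, 56]

a₀ = ⌊√799⌋ = 28.
With m₀=0, d₀=1 and mₖ₊₁ = dₖaₖ − mₖ, dₖ₊₁ = (n − mₖ₊₁²)/dₖ, aₖ₊₁ = ⌊(a₀+mₖ₊₁)/dₖ₊₁⌋:
  k=1: m=28, d=15, a=3
  k=2: m=17, d=34, a=1
  k=3: m=17, d=15, a=3
  k=4: m=28, d=1, a=56
d=1 and a=2a₀=56 at k=4, so the next step gives (m, d) = (28, 15) again — its k=1 value — and the period has length 4.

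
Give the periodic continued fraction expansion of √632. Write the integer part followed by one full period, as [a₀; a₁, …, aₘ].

[25; 7, 6, 7, 50]

a₀ = ⌊√632⌋ = 25.
With m₀=0, d₀=1 and mₖ₊₁ = dₖaₖ − mₖ, dₖ₊₁ = (n − mₖ₊₁²)/dₖ, aₖ₊₁ = ⌊(a₀+mₖ₊₁)/dₖ₊₁⌋:
  k=1: m=25, d=7, a=7
  k=2: m=24, d=8, a=6
  k=3: m=24, d=7, a=7
  k=4: m=25, d=1, a=50
d=1 and a=2a₀=50 at k=4, so the next step gives (m, d) = (25, 7) again — its k=1 value — and the period has length 4.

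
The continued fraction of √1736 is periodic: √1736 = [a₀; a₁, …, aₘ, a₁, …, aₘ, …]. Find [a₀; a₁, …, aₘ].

[41; 1, 1, 1, 82]

a₀ = ⌊√1736⌋ = 41.
With m₀=0, d₀=1 and mₖ₊₁ = dₖaₖ − mₖ, dₖ₊₁ = (n − mₖ₊₁²)/dₖ, aₖ₊₁ = ⌊(a₀+mₖ₊₁)/dₖ₊₁⌋:
  k=1: m=41, d=55, a=1
  k=2: m=14, d=28, a=1
  k=3: m=14, d=55, a=1
  k=4: m=41, d=1, a=82
d=1 and a=2a₀=82 at k=4, so the next step gives (m, d) = (41, 55) again — its k=1 value — and the period has length 4.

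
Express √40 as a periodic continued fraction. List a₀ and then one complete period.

a₀ = ⌊√40⌋ = 6.
With m₀=0, d₀=1 and mₖ₊₁ = dₖaₖ − mₖ, dₖ₊₁ = (n − mₖ₊₁²)/dₖ, aₖ₊₁ = ⌊(a₀+mₖ₊₁)/dₖ₊₁⌋:
  k=1: m=6, d=4, a=3
  k=2: m=6, d=1, a=12
d=1 and a=2a₀=12 at k=2, so the next step gives (m, d) = (6, 4) again — its k=1 value — and the period has length 2.

[6; 3, 12]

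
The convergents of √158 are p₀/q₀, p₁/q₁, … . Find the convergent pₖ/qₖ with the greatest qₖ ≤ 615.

4412/351

√158 = [12; 1, 1, 3, 12, 3, 1, 1, 24, …] (period length 8).
Convergents:
  p_0/q_0 = 12/1
  p_1/q_1 = 13/1
  p_2/q_2 = 25/2
  p_3/q_3 = 88/7
  p_4/q_4 = 1081/86
  p_5/q_5 = 3331/265
  p_6/q_6 = 4412/351
  p_7/q_7 = 7743/616
q_6 = 351 ≤ 615 < 616 = q_7, so the answer is 4412/351.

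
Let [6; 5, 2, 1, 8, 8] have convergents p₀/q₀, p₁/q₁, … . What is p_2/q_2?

68/11

Using pₖ = aₖpₖ₋₁ + pₖ₋₂, qₖ = aₖqₖ₋₁ + qₖ₋₂ (with p₋₁=1, p₋₂=0, q₋₁=0, q₋₂=1):
  k=0: a=6, p=6, q=1
  k=1: a=5, p=31, q=5
  k=2: a=2, p=68, q=11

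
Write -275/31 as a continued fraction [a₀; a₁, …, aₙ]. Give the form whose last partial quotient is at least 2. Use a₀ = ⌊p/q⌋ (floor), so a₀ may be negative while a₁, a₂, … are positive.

[-9; 7, 1, 3]

-275 = -9×31 + 4
31 = 7×4 + 3
4 = 1×3 + 1
3 = 3×1 + 0  (stop)
So -275/31 = [-9; 7, 1, 3].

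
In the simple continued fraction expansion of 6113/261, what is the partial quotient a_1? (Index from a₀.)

2

6113 = 23·261 + 110   →  a_0 = 23
261 = 2·110 + 41   →  a_1 = 2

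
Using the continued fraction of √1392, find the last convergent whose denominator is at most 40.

√1392 = [37; 3, 4, 3, 74, …] (period length 4).
Convergents:
  p_0/q_0 = 37/1
  p_1/q_1 = 112/3
  p_2/q_2 = 485/13
  p_3/q_3 = 1567/42
q_2 = 13 ≤ 40 < 42 = q_3, so the answer is 485/13.

485/13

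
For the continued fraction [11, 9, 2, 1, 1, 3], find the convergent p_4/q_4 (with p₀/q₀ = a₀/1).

Using pₖ = aₖpₖ₋₁ + pₖ₋₂, qₖ = aₖqₖ₋₁ + qₖ₋₂ (with p₋₁=1, p₋₂=0, q₋₁=0, q₋₂=1):
  k=0: a=11, p=11, q=1
  k=1: a=9, p=100, q=9
  k=2: a=2, p=211, q=19
  k=3: a=1, p=311, q=28
  k=4: a=1, p=522, q=47

522/47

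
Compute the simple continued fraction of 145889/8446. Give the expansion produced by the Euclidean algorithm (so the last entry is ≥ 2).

145889 = 17×8446 + 2307
8446 = 3×2307 + 1525
2307 = 1×1525 + 782
1525 = 1×782 + 743
782 = 1×743 + 39
743 = 19×39 + 2
39 = 19×2 + 1
2 = 2×1 + 0  (stop)
So 145889/8446 = [17; 3, 1, 1, 1, 19, 19, 2].

[17; 3, 1, 1, 1, 19, 19, 2]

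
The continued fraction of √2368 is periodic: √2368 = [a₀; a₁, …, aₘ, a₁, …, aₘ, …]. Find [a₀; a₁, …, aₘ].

[48; 1, 1, 1, 23, 1, 1, 1, 96]

a₀ = ⌊√2368⌋ = 48.
With m₀=0, d₀=1 and mₖ₊₁ = dₖaₖ − mₖ, dₖ₊₁ = (n − mₖ₊₁²)/dₖ, aₖ₊₁ = ⌊(a₀+mₖ₊₁)/dₖ₊₁⌋:
  k=1: m=48, d=64, a=1
  k=2: m=16, d=33, a=1
  k=3: m=17, d=63, a=1
  k=4: m=46, d=4, a=23
  k=5: m=46, d=63, a=1
  k=6: m=17, d=33, a=1
  k=7: m=16, d=64, a=1
  k=8: m=48, d=1, a=96
d=1 and a=2a₀=96 at k=8, so the next step gives (m, d) = (48, 64) again — its k=1 value — and the period has length 8.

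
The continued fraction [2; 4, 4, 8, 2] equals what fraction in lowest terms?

Fold from the inside: start with 2/1.
  8 + 1/2 = 17/2
  4 + 2/17 = 70/17
  4 + 17/70 = 297/70
  2 + 70/297 = 664/297

664/297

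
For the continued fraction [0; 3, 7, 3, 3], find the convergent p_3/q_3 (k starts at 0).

22/69

Using pₖ = aₖpₖ₋₁ + pₖ₋₂, qₖ = aₖqₖ₋₁ + qₖ₋₂ (with p₋₁=1, p₋₂=0, q₋₁=0, q₋₂=1):
  k=0: a=0, p=0, q=1
  k=1: a=3, p=1, q=3
  k=2: a=7, p=7, q=22
  k=3: a=3, p=22, q=69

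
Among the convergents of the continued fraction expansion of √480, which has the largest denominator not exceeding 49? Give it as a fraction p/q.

√480 = [21; 1, 9, 1, 42, …] (period length 4).
Convergents:
  p_0/q_0 = 21/1
  p_1/q_1 = 22/1
  p_2/q_2 = 219/10
  p_3/q_3 = 241/11
  p_4/q_4 = 10341/472
q_3 = 11 ≤ 49 < 472 = q_4, so the answer is 241/11.

241/11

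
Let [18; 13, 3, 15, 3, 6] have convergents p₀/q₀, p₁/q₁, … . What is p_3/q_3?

Using pₖ = aₖpₖ₋₁ + pₖ₋₂, qₖ = aₖqₖ₋₁ + qₖ₋₂ (with p₋₁=1, p₋₂=0, q₋₁=0, q₋₂=1):
  k=0: a=18, p=18, q=1
  k=1: a=13, p=235, q=13
  k=2: a=3, p=723, q=40
  k=3: a=15, p=11080, q=613

11080/613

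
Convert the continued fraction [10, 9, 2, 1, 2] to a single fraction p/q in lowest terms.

Fold from the inside: start with 2/1.
  1 + 1/2 = 3/2
  2 + 2/3 = 8/3
  9 + 3/8 = 75/8
  10 + 8/75 = 758/75

758/75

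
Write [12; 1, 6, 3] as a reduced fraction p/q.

Fold from the inside: start with 3/1.
  6 + 1/3 = 19/3
  1 + 3/19 = 22/19
  12 + 19/22 = 283/22

283/22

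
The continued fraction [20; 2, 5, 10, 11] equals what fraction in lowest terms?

Using pₖ = aₖpₖ₋₁ + pₖ₋₂ and qₖ = aₖqₖ₋₁ + qₖ₋₂:
  k=0: a=20, p=20, q=1
  k=1: a=2, p=41, q=2
  k=2: a=5, p=225, q=11
  k=3: a=10, p=2291, q=112
  k=4: a=11, p=25426, q=1243

25426/1243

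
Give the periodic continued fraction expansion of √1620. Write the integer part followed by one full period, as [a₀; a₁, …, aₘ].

a₀ = ⌊√1620⌋ = 40.
With m₀=0, d₀=1 and mₖ₊₁ = dₖaₖ − mₖ, dₖ₊₁ = (n − mₖ₊₁²)/dₖ, aₖ₊₁ = ⌊(a₀+mₖ₊₁)/dₖ₊₁⌋:
  k=1: m=40, d=20, a=4
  k=2: m=40, d=1, a=80
d=1 and a=2a₀=80 at k=2, so the next step gives (m, d) = (40, 20) again — its k=1 value — and the period has length 2.

[40; 4, 80]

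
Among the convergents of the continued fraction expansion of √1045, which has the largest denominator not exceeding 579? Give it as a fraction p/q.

9407/291

√1045 = [32; 3, 15, 1, 4, 1, 15, 3, 64, …] (period length 8).
Convergents:
  p_0/q_0 = 32/1
  p_1/q_1 = 97/3
  p_2/q_2 = 1487/46
  p_3/q_3 = 1584/49
  p_4/q_4 = 7823/242
  p_5/q_5 = 9407/291
  p_6/q_6 = 148928/4607
q_5 = 291 ≤ 579 < 4607 = q_6, so the answer is 9407/291.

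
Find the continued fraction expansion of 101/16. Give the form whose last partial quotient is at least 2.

[6; 3, 5]

101 = 6*16 + 5
16 = 3*5 + 1
5 = 5*1 + 0  (stop)
So 101/16 = [6; 3, 5].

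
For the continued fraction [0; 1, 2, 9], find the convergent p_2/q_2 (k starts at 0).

Using pₖ = aₖpₖ₋₁ + pₖ₋₂, qₖ = aₖqₖ₋₁ + qₖ₋₂ (with p₋₁=1, p₋₂=0, q₋₁=0, q₋₂=1):
  k=0: a=0, p=0, q=1
  k=1: a=1, p=1, q=1
  k=2: a=2, p=2, q=3

2/3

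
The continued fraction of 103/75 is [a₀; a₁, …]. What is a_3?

103 = 1·75 + 28   →  a_0 = 1
75 = 2·28 + 19   →  a_1 = 2
28 = 1·19 + 9   →  a_2 = 1
19 = 2·9 + 1   →  a_3 = 2

2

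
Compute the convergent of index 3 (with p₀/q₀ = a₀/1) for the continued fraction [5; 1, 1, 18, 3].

Using pₖ = aₖpₖ₋₁ + pₖ₋₂, qₖ = aₖqₖ₋₁ + qₖ₋₂ (with p₋₁=1, p₋₂=0, q₋₁=0, q₋₂=1):
  k=0: a=5, p=5, q=1
  k=1: a=1, p=6, q=1
  k=2: a=1, p=11, q=2
  k=3: a=18, p=204, q=37

204/37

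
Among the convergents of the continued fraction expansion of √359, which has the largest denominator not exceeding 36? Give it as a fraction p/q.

√359 = [18; 1, 17, 1, 36, …] (period length 4).
Convergents:
  p_0/q_0 = 18/1
  p_1/q_1 = 19/1
  p_2/q_2 = 341/18
  p_3/q_3 = 360/19
  p_4/q_4 = 13301/702
q_3 = 19 ≤ 36 < 702 = q_4, so the answer is 360/19.

360/19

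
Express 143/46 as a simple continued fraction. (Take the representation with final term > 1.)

[3; 9, 5]

143 = 3*46 + 5
46 = 9*5 + 1
5 = 5*1 + 0  (stop)
So 143/46 = [3; 9, 5].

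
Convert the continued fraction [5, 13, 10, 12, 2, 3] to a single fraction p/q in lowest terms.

Using pₖ = aₖpₖ₋₁ + pₖ₋₂ and qₖ = aₖqₖ₋₁ + qₖ₋₂:
  k=0: a=5, p=5, q=1
  k=1: a=13, p=66, q=13
  k=2: a=10, p=665, q=131
  k=3: a=12, p=8046, q=1585
  k=4: a=2, p=16757, q=3301
  k=5: a=3, p=58317, q=11488

58317/11488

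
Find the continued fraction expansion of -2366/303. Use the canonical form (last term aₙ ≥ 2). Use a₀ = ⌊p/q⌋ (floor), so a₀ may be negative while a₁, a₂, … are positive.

[-8; 5, 4, 2, 6]

-2366 = -8·303 + 58
303 = 5·58 + 13
58 = 4·13 + 6
13 = 2·6 + 1
6 = 6·1 + 0  (stop)
So -2366/303 = [-8; 5, 4, 2, 6].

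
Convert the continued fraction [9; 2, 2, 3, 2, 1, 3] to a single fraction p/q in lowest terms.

Using pₖ = aₖpₖ₋₁ + pₖ₋₂ and qₖ = aₖqₖ₋₁ + qₖ₋₂:
  k=0: a=9, p=9, q=1
  k=1: a=2, p=19, q=2
  k=2: a=2, p=47, q=5
  k=3: a=3, p=160, q=17
  k=4: a=2, p=367, q=39
  k=5: a=1, p=527, q=56
  k=6: a=3, p=1948, q=207

1948/207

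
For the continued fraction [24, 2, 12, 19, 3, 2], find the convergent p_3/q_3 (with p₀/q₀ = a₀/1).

Using pₖ = aₖpₖ₋₁ + pₖ₋₂, qₖ = aₖqₖ₋₁ + qₖ₋₂ (with p₋₁=1, p₋₂=0, q₋₁=0, q₋₂=1):
  k=0: a=24, p=24, q=1
  k=1: a=2, p=49, q=2
  k=2: a=12, p=612, q=25
  k=3: a=19, p=11677, q=477

11677/477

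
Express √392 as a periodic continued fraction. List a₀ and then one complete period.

a₀ = ⌊√392⌋ = 19.
With m₀=0, d₀=1 and mₖ₊₁ = dₖaₖ − mₖ, dₖ₊₁ = (n − mₖ₊₁²)/dₖ, aₖ₊₁ = ⌊(a₀+mₖ₊₁)/dₖ₊₁⌋:
  k=1: m=19, d=31, a=1
  k=2: m=12, d=8, a=3
  k=3: m=12, d=31, a=1
  k=4: m=19, d=1, a=38
d=1 and a=2a₀=38 at k=4, so the next step gives (m, d) = (19, 31) again — its k=1 value — and the period has length 4.

[19; 1, 3, 1, 38]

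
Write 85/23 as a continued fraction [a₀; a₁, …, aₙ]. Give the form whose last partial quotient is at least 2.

85 = 3·23 + 16
23 = 1·16 + 7
16 = 2·7 + 2
7 = 3·2 + 1
2 = 2·1 + 0  (stop)
So 85/23 = [3; 1, 2, 3, 2].

[3; 1, 2, 3, 2]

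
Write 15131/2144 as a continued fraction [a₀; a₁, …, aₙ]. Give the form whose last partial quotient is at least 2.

15131 = 7*2144 + 123
2144 = 17*123 + 53
123 = 2*53 + 17
53 = 3*17 + 2
17 = 8*2 + 1
2 = 2*1 + 0  (stop)
So 15131/2144 = [7; 17, 2, 3, 8, 2].

[7; 17, 2, 3, 8, 2]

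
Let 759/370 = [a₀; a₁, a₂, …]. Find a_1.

759 = 2·370 + 19   →  a_0 = 2
370 = 19·19 + 9   →  a_1 = 19

19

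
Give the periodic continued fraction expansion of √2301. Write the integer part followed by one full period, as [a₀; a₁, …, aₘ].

[47; 1, 30, 1, 94]

a₀ = ⌊√2301⌋ = 47.
With m₀=0, d₀=1 and mₖ₊₁ = dₖaₖ − mₖ, dₖ₊₁ = (n − mₖ₊₁²)/dₖ, aₖ₊₁ = ⌊(a₀+mₖ₊₁)/dₖ₊₁⌋:
  k=1: m=47, d=92, a=1
  k=2: m=45, d=3, a=30
  k=3: m=45, d=92, a=1
  k=4: m=47, d=1, a=94
d=1 and a=2a₀=94 at k=4, so the next step gives (m, d) = (47, 92) again — its k=1 value — and the period has length 4.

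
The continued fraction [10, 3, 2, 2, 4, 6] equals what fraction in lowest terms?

4807/467

Fold from the inside: start with 6/1.
  4 + 1/6 = 25/6
  2 + 6/25 = 56/25
  2 + 25/56 = 137/56
  3 + 56/137 = 467/137
  10 + 137/467 = 4807/467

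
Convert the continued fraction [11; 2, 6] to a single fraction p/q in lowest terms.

Fold from the inside: start with 6/1.
  2 + 1/6 = 13/6
  11 + 6/13 = 149/13

149/13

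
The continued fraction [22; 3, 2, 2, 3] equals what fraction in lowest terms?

Fold from the inside: start with 3/1.
  2 + 1/3 = 7/3
  2 + 3/7 = 17/7
  3 + 7/17 = 58/17
  22 + 17/58 = 1293/58

1293/58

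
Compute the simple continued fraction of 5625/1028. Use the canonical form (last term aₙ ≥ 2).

5625 = 5·1028 + 485
1028 = 2·485 + 58
485 = 8·58 + 21
58 = 2·21 + 16
21 = 1·16 + 5
16 = 3·5 + 1
5 = 5·1 + 0  (stop)
So 5625/1028 = [5; 2, 8, 2, 1, 3, 5].

[5; 2, 8, 2, 1, 3, 5]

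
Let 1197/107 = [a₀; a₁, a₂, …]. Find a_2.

1197 = 11·107 + 20   →  a_0 = 11
107 = 5·20 + 7   →  a_1 = 5
20 = 2·7 + 6   →  a_2 = 2

2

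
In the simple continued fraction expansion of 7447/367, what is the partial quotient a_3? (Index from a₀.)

3

7447 = 20·367 + 107   →  a_0 = 20
367 = 3·107 + 46   →  a_1 = 3
107 = 2·46 + 15   →  a_2 = 2
46 = 3·15 + 1   →  a_3 = 3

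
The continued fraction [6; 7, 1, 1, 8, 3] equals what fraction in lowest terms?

2447/399

Fold from the inside: start with 3/1.
  8 + 1/3 = 25/3
  1 + 3/25 = 28/25
  1 + 25/28 = 53/28
  7 + 28/53 = 399/53
  6 + 53/399 = 2447/399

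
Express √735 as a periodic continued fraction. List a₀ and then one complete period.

[27; 9, 54]

a₀ = ⌊√735⌋ = 27.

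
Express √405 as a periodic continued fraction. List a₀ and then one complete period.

a₀ = ⌊√405⌋ = 20.
With m₀=0, d₀=1 and mₖ₊₁ = dₖaₖ − mₖ, dₖ₊₁ = (n − mₖ₊₁²)/dₖ, aₖ₊₁ = ⌊(a₀+mₖ₊₁)/dₖ₊₁⌋:
  k=1: m=20, d=5, a=8
  k=2: m=20, d=1, a=40
d=1 and a=2a₀=40 at k=2, so the next step gives (m, d) = (20, 5) again — its k=1 value — and the period has length 2.

[20; 8, 40]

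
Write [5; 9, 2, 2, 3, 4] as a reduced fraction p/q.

3508/687

Using pₖ = aₖpₖ₋₁ + pₖ₋₂ and qₖ = aₖqₖ₋₁ + qₖ₋₂:
  k=0: a=5, p=5, q=1
  k=1: a=9, p=46, q=9
  k=2: a=2, p=97, q=19
  k=3: a=2, p=240, q=47
  k=4: a=3, p=817, q=160
  k=5: a=4, p=3508, q=687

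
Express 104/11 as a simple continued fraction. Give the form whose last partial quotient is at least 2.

104 = 9*11 + 5
11 = 2*5 + 1
5 = 5*1 + 0  (stop)
So 104/11 = [9; 2, 5].

[9; 2, 5]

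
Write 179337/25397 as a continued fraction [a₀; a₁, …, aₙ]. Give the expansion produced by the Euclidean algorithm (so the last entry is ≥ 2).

179337 = 7*25397 + 1558
25397 = 16*1558 + 469
1558 = 3*469 + 151
469 = 3*151 + 16
151 = 9*16 + 7
16 = 2*7 + 2
7 = 3*2 + 1
2 = 2*1 + 0  (stop)
So 179337/25397 = [7; 16, 3, 3, 9, 2, 3, 2].

[7; 16, 3, 3, 9, 2, 3, 2]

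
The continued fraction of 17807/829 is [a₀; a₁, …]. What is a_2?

12

17807 = 21·829 + 398   →  a_0 = 21
829 = 2·398 + 33   →  a_1 = 2
398 = 12·33 + 2   →  a_2 = 12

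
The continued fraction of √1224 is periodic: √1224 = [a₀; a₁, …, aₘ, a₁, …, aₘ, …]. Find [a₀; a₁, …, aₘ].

[34; 1, 68]

a₀ = ⌊√1224⌋ = 34.
With m₀=0, d₀=1 and mₖ₊₁ = dₖaₖ − mₖ, dₖ₊₁ = (n − mₖ₊₁²)/dₖ, aₖ₊₁ = ⌊(a₀+mₖ₊₁)/dₖ₊₁⌋:
  k=1: m=34, d=68, a=1
  k=2: m=34, d=1, a=68
d=1 and a=2a₀=68 at k=2, so the next step gives (m, d) = (34, 68) again — its k=1 value — and the period has length 2.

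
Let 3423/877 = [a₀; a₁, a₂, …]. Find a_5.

3423 = 3·877 + 792   →  a_0 = 3
877 = 1·792 + 85   →  a_1 = 1
792 = 9·85 + 27   →  a_2 = 9
85 = 3·27 + 4   →  a_3 = 3
27 = 6·4 + 3   →  a_4 = 6
4 = 1·3 + 1   →  a_5 = 1

1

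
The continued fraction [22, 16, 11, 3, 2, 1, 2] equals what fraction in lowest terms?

Fold from the inside: start with 2/1.
  1 + 1/2 = 3/2
  2 + 2/3 = 8/3
  3 + 3/8 = 27/8
  11 + 8/27 = 305/27
  16 + 27/305 = 4907/305
  22 + 305/4907 = 108259/4907

108259/4907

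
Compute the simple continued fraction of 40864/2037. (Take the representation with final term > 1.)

[20; 16, 2, 2, 1, 17]

40864 = 20×2037 + 124
2037 = 16×124 + 53
124 = 2×53 + 18
53 = 2×18 + 17
18 = 1×17 + 1
17 = 17×1 + 0  (stop)
So 40864/2037 = [20; 16, 2, 2, 1, 17].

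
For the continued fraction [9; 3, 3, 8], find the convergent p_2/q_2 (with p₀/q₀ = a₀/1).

93/10

Using pₖ = aₖpₖ₋₁ + pₖ₋₂, qₖ = aₖqₖ₋₁ + qₖ₋₂ (with p₋₁=1, p₋₂=0, q₋₁=0, q₋₂=1):
  k=0: a=9, p=9, q=1
  k=1: a=3, p=28, q=3
  k=2: a=3, p=93, q=10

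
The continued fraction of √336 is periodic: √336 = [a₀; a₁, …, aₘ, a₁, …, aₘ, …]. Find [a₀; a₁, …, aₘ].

[18; 3, 36]

a₀ = ⌊√336⌋ = 18.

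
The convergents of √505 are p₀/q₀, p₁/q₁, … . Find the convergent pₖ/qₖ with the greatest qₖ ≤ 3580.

√505 = [22; 2, 8, 2, 44, …] (period length 4).
Convergents:
  p_0/q_0 = 22/1
  p_1/q_1 = 45/2
  p_2/q_2 = 382/17
  p_3/q_3 = 809/36
  p_4/q_4 = 35978/1601
  p_5/q_5 = 72765/3238
  p_6/q_6 = 618098/27505
q_5 = 3238 ≤ 3580 < 27505 = q_6, so the answer is 72765/3238.

72765/3238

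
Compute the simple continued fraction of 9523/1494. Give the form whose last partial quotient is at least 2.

9523 = 6×1494 + 559
1494 = 2×559 + 376
559 = 1×376 + 183
376 = 2×183 + 10
183 = 18×10 + 3
10 = 3×3 + 1
3 = 3×1 + 0  (stop)
So 9523/1494 = [6; 2, 1, 2, 18, 3, 3].

[6; 2, 1, 2, 18, 3, 3]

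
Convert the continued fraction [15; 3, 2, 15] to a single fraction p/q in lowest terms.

Fold from the inside: start with 15/1.
  2 + 1/15 = 31/15
  3 + 15/31 = 108/31
  15 + 31/108 = 1651/108

1651/108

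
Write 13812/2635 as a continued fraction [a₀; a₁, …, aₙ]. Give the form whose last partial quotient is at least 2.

[5; 4, 7, 3, 9, 3]

13812 = 5*2635 + 637
2635 = 4*637 + 87
637 = 7*87 + 28
87 = 3*28 + 3
28 = 9*3 + 1
3 = 3*1 + 0  (stop)
So 13812/2635 = [5; 4, 7, 3, 9, 3].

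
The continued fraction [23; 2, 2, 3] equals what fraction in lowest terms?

Fold from the inside: start with 3/1.
  2 + 1/3 = 7/3
  2 + 3/7 = 17/7
  23 + 7/17 = 398/17

398/17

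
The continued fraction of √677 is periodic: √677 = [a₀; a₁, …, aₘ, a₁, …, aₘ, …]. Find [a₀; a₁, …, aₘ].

a₀ = ⌊√677⌋ = 26.
With m₀=0, d₀=1 and mₖ₊₁ = dₖaₖ − mₖ, dₖ₊₁ = (n − mₖ₊₁²)/dₖ, aₖ₊₁ = ⌊(a₀+mₖ₊₁)/dₖ₊₁⌋:
  k=1: m=26, d=1, a=52
d=1 and a=2a₀=52 at k=1, so the next step gives (m, d) = (26, 1) again — its k=1 value — and the period has length 1.

[26; 52]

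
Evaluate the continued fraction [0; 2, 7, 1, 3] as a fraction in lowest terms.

Using pₖ = aₖpₖ₋₁ + pₖ₋₂ and qₖ = aₖqₖ₋₁ + qₖ₋₂:
  k=0: a=0, p=0, q=1
  k=1: a=2, p=1, q=2
  k=2: a=7, p=7, q=15
  k=3: a=1, p=8, q=17
  k=4: a=3, p=31, q=66

31/66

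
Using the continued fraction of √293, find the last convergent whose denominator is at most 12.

√293 = [17; 8, 1, 1, 8, 34, …] (period length 5).
Convergents:
  p_0/q_0 = 17/1
  p_1/q_1 = 137/8
  p_2/q_2 = 154/9
  p_3/q_3 = 291/17
q_2 = 9 ≤ 12 < 17 = q_3, so the answer is 154/9.

154/9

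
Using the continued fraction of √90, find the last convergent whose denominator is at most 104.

721/76

√90 = [9; 2, 18, …] (period length 2).
Convergents:
  p_0/q_0 = 9/1
  p_1/q_1 = 19/2
  p_2/q_2 = 351/37
  p_3/q_3 = 721/76
  p_4/q_4 = 13329/1405
q_3 = 76 ≤ 104 < 1405 = q_4, so the answer is 721/76.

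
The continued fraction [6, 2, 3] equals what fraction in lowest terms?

Using pₖ = aₖpₖ₋₁ + pₖ₋₂ and qₖ = aₖqₖ₋₁ + qₖ₋₂:
  k=0: a=6, p=6, q=1
  k=1: a=2, p=13, q=2
  k=2: a=3, p=45, q=7

45/7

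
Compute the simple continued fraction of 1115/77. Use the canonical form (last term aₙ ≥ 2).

1115 = 14*77 + 37
77 = 2*37 + 3
37 = 12*3 + 1
3 = 3*1 + 0  (stop)
So 1115/77 = [14; 2, 12, 3].

[14; 2, 12, 3]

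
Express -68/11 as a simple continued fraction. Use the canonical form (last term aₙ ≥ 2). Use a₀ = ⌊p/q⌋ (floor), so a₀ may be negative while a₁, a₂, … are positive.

[-7; 1, 4, 2]

-68 = -7·11 + 9
11 = 1·9 + 2
9 = 4·2 + 1
2 = 2·1 + 0  (stop)
So -68/11 = [-7; 1, 4, 2].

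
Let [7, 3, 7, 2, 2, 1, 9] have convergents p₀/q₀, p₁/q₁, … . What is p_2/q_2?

Using pₖ = aₖpₖ₋₁ + pₖ₋₂, qₖ = aₖqₖ₋₁ + qₖ₋₂ (with p₋₁=1, p₋₂=0, q₋₁=0, q₋₂=1):
  k=0: a=7, p=7, q=1
  k=1: a=3, p=22, q=3
  k=2: a=7, p=161, q=22

161/22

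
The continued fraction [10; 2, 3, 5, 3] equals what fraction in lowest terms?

Fold from the inside: start with 3/1.
  5 + 1/3 = 16/3
  3 + 3/16 = 51/16
  2 + 16/51 = 118/51
  10 + 51/118 = 1231/118

1231/118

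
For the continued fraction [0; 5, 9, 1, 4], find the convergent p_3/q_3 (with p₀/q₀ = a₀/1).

10/51

Using pₖ = aₖpₖ₋₁ + pₖ₋₂, qₖ = aₖqₖ₋₁ + qₖ₋₂ (with p₋₁=1, p₋₂=0, q₋₁=0, q₋₂=1):
  k=0: a=0, p=0, q=1
  k=1: a=5, p=1, q=5
  k=2: a=9, p=9, q=46
  k=3: a=1, p=10, q=51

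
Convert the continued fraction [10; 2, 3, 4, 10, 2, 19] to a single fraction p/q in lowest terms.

Using pₖ = aₖpₖ₋₁ + pₖ₋₂ and qₖ = aₖqₖ₋₁ + qₖ₋₂:
  k=0: a=10, p=10, q=1
  k=1: a=2, p=21, q=2
  k=2: a=3, p=73, q=7
  k=3: a=4, p=313, q=30
  k=4: a=10, p=3203, q=307
  k=5: a=2, p=6719, q=644
  k=6: a=19, p=130864, q=12543

130864/12543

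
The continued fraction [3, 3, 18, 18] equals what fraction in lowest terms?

Using pₖ = aₖpₖ₋₁ + pₖ₋₂ and qₖ = aₖqₖ₋₁ + qₖ₋₂:
  k=0: a=3, p=3, q=1
  k=1: a=3, p=10, q=3
  k=2: a=18, p=183, q=55
  k=3: a=18, p=3304, q=993

3304/993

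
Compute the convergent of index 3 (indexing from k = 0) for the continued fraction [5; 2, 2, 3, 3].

92/17

Using pₖ = aₖpₖ₋₁ + pₖ₋₂, qₖ = aₖqₖ₋₁ + qₖ₋₂ (with p₋₁=1, p₋₂=0, q₋₁=0, q₋₂=1):
  k=0: a=5, p=5, q=1
  k=1: a=2, p=11, q=2
  k=2: a=2, p=27, q=5
  k=3: a=3, p=92, q=17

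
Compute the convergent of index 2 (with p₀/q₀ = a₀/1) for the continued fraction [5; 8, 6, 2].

251/49

Using pₖ = aₖpₖ₋₁ + pₖ₋₂, qₖ = aₖqₖ₋₁ + qₖ₋₂ (with p₋₁=1, p₋₂=0, q₋₁=0, q₋₂=1):
  k=0: a=5, p=5, q=1
  k=1: a=8, p=41, q=8
  k=2: a=6, p=251, q=49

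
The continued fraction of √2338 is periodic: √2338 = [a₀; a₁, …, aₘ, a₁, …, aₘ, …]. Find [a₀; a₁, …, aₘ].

a₀ = ⌊√2338⌋ = 48.
With m₀=0, d₀=1 and mₖ₊₁ = dₖaₖ − mₖ, dₖ₊₁ = (n − mₖ₊₁²)/dₖ, aₖ₊₁ = ⌊(a₀+mₖ₊₁)/dₖ₊₁⌋:
  k=1: m=48, d=34, a=2
  k=2: m=20, d=57, a=1
  k=3: m=37, d=17, a=5
  k=4: m=48, d=2, a=48
  k=5: m=48, d=17, a=5
  k=6: m=37, d=57, a=1
  k=7: m=20, d=34, a=2
  k=8: m=48, d=1, a=96
d=1 and a=2a₀=96 at k=8, so the next step gives (m, d) = (48, 34) again — its k=1 value — and the period has length 8.

[48; 2, 1, 5, 48, 5, 1, 2, 96]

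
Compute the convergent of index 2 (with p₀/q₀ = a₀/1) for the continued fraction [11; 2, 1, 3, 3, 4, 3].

Using pₖ = aₖpₖ₋₁ + pₖ₋₂, qₖ = aₖqₖ₋₁ + qₖ₋₂ (with p₋₁=1, p₋₂=0, q₋₁=0, q₋₂=1):
  k=0: a=11, p=11, q=1
  k=1: a=2, p=23, q=2
  k=2: a=1, p=34, q=3

34/3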